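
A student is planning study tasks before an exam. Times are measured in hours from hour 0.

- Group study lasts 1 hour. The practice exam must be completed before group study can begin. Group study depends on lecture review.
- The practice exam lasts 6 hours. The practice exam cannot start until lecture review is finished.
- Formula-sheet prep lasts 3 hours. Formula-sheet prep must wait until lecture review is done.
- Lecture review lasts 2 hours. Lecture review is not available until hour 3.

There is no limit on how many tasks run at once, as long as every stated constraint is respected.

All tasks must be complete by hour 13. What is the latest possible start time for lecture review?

Group study must finish by hour 13; it takes 1 hour, so it must start by 13 − 1 = hour 12.
The practice exam must finish before group study (must start by hour 12). With a 6-hour duration, the practice exam must start by 12 − 6 = hour 6.
Formula-sheet prep has no dependents, so it just needs to finish by hour 13. Starting by 13 − 3 = hour 10 achieves that.
Lecture review feeds the practice exam (must start by hour 6); group study (must start by hour 12); formula-sheet prep (must start by hour 10). Taking the minimum, lecture review must finish by hour 6 and start by 6 − 2 = hour 4.

4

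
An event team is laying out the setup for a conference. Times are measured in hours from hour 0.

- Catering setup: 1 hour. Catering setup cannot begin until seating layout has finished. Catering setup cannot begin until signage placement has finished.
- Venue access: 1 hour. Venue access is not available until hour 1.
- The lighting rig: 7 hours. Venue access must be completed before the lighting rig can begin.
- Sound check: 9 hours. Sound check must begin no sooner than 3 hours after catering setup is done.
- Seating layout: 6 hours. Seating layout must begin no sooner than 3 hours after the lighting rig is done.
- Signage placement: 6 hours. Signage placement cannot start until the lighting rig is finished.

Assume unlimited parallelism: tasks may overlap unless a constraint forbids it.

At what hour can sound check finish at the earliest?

31

After its own release at hour 1, venue access can start at hour 1 and finishes at hour 2.
The lighting rig cannot begin until venue access (finishes hour 2). It runs from hour 2 to 2 + 7 = hour 9.
Signage placement cannot begin until the lighting rig (finishes hour 9). It runs from hour 9 to 9 + 6 = hour 15.
After the lighting rig (finishes hour 9, plus 3-hour gap → hour 12), seating layout can start at hour 12 and finishes at hour 18.
Catering setup has to wait for seating layout (finishes hour 18); signage placement (finishes hour 15). The latest of these is hour 18, so catering setup runs hour 18 to 18 + 1 = hour 19.
After catering setup (finishes hour 19, plus 3-hour gap → hour 22), sound check can start at hour 22 and finishes at hour 31.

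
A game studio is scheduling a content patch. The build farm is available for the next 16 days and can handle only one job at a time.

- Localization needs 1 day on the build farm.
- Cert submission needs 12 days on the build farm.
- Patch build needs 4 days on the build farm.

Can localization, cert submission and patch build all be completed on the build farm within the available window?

No

Running back to back, the jobs need 1 + 12 + 4 = 17 days on the build farm.
Since 17 > 16, they cannot all fit.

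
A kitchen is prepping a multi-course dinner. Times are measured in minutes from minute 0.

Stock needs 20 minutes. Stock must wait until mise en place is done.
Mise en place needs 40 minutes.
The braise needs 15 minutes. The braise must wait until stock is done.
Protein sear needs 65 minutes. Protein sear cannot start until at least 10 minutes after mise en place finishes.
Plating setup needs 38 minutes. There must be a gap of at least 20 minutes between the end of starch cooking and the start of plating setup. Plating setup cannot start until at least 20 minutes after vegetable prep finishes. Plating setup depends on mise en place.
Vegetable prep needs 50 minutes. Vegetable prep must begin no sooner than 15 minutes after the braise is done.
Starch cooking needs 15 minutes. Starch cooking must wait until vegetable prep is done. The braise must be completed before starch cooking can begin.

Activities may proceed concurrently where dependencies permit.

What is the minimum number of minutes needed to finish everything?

Nothing blocks mise en place, so it runs from minute 0 to minute 40.
Protein sear cannot begin until mise en place (finishes minute 40, plus 10-minute gap → minute 50). It runs from minute 50 to 50 + 65 = minute 115.
After mise en place (finishes minute 40), stock can start at minute 40 and finishes at minute 60.
The braise cannot begin until stock (finishes minute 60). It runs from minute 60 to 60 + 15 = minute 75.
After the braise (finishes minute 75, plus 15-minute gap → minute 90), vegetable prep can start at minute 90 and finishes at minute 140.
For starch cooking: vegetable prep (finishes minute 140); the braise (finishes minute 75). Taking the maximum gives a start of minute 140, and it finishes at 140 + 15 = minute 155.
For plating setup: starch cooking (finishes minute 155, plus 20-minute gap → minute 175); vegetable prep (finishes minute 140, plus 20-minute gap → minute 160); mise en place (finishes minute 40). Taking the maximum gives a start of minute 175, and it finishes at 175 + 38 = minute 213.
All tasks are finished once the last one completes. Finish times: Mise en place at 40, Stock at 60, The braise at 75, Protein sear at 115, Vegetable prep at 140, Starch cooking at 155, Plating setup at 213. The latest is minute 213.

213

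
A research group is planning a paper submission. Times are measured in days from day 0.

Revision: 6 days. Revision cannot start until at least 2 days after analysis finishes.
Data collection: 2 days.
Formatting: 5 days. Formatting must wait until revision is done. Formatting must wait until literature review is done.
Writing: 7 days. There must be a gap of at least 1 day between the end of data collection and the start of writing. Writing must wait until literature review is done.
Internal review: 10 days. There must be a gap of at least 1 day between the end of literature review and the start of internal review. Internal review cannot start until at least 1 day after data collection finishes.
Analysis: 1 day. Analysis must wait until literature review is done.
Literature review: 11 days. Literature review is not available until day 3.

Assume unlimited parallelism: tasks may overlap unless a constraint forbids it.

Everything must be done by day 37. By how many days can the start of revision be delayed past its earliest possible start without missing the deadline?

Literature review cannot begin until its own release at day 3. It runs from day 3 to 3 + 11 = day 14.
Analysis waits on literature review (finishes day 14), so it starts at day 14 and finishes at 14 + 1 = day 15.
Revision waits on analysis (finishes day 15, plus 2-day gap → day 17), so it starts at day 17 and finishes at 17 + 6 = day 23.

Working backward from the deadline:
To finish by day 37, formatting (duration 5) must start no later than day 32.
Revision must finish before formatting (must start by day 32). With a 6-day duration, revision must start by 32 − 6 = day 26.
So revision can start as early as day 17 and as late as day 26, giving 26 − 17 = 9 days of slack.

9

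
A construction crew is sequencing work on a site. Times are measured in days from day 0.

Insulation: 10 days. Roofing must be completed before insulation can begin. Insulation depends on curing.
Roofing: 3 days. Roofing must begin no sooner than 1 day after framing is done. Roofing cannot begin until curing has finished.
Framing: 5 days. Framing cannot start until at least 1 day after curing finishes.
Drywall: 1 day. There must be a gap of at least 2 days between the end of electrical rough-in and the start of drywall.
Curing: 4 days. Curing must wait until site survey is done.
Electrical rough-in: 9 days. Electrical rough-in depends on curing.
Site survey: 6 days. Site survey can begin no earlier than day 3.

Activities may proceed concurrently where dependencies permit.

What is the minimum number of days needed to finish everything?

33

Site survey cannot begin until its own release at day 3. It runs from day 3 to 3 + 6 = day 9.
Curing waits on site survey (finishes day 9), so it starts at day 9 and finishes at 9 + 4 = day 13.
After curing (finishes day 13), electrical rough-in can start at day 13 and finishes at day 22.
Drywall waits on electrical rough-in (finishes day 22, plus 2-day gap → day 24), so it starts at day 24 and finishes at 24 + 1 = day 25.
Framing cannot begin until curing (finishes day 13, plus 1-day gap → day 14). It runs from day 14 to 14 + 5 = day 19.
Roofing cannot start until framing (finishes day 19, plus 1-day gap → day 20); curing (finishes day 13). The controlling bound is day 20, so roofing finishes at 20 + 3 = day 23.
For insulation: roofing (finishes day 23); curing (finishes day 13). Taking the maximum gives a start of day 23, and it finishes at 23 + 10 = day 33.
All tasks are finished once the last one completes. Finish times: Site survey at 9, Curing at 13, Framing at 19, Roofing at 23, Electrical rough-in at 22, Insulation at 33, Drywall at 25. The latest is day 33.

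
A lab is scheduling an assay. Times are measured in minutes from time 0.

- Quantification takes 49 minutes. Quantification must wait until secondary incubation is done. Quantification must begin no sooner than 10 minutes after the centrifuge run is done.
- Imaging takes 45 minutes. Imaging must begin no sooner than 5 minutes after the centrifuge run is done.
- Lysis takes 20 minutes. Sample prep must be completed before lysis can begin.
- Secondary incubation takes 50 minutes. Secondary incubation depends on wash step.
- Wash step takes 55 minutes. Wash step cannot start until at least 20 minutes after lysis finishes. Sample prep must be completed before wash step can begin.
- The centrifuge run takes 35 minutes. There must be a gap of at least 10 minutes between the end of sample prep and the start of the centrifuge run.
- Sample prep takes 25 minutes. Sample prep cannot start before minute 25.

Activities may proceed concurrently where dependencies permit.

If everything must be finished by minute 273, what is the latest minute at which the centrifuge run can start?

179

Quantification must finish by minute 273; it takes 49 minutes, so it must start by 273 − 49 = minute 224.
Imaging has no dependents, so it just needs to finish by minute 273. Starting by 273 − 45 = minute 228 achieves that.
The centrifuge run must finish in time for imaging (must start by minute 228, minus 5-minute gap → minute 223); quantification (must start by minute 224, minus 10-minute gap → minute 214). The tightest is minute 214, so the centrifuge run must start by 214 − 35 = minute 179.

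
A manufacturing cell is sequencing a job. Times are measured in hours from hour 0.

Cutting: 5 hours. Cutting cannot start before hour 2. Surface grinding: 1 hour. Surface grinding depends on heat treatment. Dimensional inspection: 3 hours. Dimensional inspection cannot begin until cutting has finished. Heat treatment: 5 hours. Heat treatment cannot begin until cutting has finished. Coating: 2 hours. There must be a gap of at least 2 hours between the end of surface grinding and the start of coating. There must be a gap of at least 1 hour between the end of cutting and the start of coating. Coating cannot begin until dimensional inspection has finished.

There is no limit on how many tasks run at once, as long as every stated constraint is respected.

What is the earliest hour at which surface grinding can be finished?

13

Cutting cannot begin until its own release at hour 2. It runs from hour 2 to 2 + 5 = hour 7.
Heat treatment cannot begin until cutting (finishes hour 7). It runs from hour 7 to 7 + 5 = hour 12.
Surface grinding cannot begin until heat treatment (finishes hour 12). It runs from hour 12 to 12 + 1 = hour 13.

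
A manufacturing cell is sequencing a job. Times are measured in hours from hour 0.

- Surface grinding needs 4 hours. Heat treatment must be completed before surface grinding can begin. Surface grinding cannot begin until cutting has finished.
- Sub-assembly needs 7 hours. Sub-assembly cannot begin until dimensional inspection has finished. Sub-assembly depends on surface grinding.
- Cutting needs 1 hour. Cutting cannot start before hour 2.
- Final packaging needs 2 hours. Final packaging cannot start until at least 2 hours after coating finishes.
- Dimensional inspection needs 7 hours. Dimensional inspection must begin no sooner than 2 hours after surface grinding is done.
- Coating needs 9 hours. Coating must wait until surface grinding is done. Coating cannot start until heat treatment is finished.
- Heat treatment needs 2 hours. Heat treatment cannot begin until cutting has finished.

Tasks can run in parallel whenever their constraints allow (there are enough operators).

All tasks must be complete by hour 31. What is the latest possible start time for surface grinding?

Sub-assembly must finish by hour 31; it takes 7 hours, so it must start by 31 − 7 = hour 24.
Dimensional inspection must finish before sub-assembly (must start by hour 24). With a 7-hour duration, dimensional inspection must start by 24 − 7 = hour 17.
To finish by hour 31, final packaging (duration 2) must start no later than hour 29.
Coating has to be done before final packaging (must start by hour 29, minus 2-hour gap → hour 27). That means finishing by hour 27, i.e. starting by 27 − 9 = hour 18.
For surface grinding: dimensional inspection (must start by hour 17, minus 2-hour gap → hour 15); coating (must start by hour 18); sub-assembly (must start by hour 24). The most restrictive is hour 15; with a 4-hour duration, surface grinding must start by hour 11.

11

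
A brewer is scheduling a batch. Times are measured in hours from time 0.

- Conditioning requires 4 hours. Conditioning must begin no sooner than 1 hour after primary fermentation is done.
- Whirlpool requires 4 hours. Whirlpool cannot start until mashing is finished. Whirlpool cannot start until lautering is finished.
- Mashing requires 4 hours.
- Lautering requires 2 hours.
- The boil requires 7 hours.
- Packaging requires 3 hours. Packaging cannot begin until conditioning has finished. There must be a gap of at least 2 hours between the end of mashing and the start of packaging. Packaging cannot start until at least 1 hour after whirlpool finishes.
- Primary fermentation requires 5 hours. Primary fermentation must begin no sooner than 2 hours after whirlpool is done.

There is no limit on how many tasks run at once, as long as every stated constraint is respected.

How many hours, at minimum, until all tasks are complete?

23

The boil can start immediately at hour 0; it finishes at hour 7.
Nothing blocks lautering, so it runs from hour 0 to hour 2.
Mashing can start immediately at hour 0; it finishes at hour 4.
Whirlpool has to wait for mashing (finishes hour 4); lautering (finishes hour 2). The latest of these is hour 4, so whirlpool runs hour 4 to 4 + 4 = hour 8.
Primary fermentation cannot begin until whirlpool (finishes hour 8, plus 2-hour gap → hour 10). It runs from hour 10 to 10 + 5 = hour 15.
Conditioning cannot begin until primary fermentation (finishes hour 15, plus 1-hour gap → hour 16). It runs from hour 16 to 16 + 4 = hour 20.
Packaging needs all of conditioning (finishes hour 20); mashing (finishes hour 4, plus 2-hour gap → hour 6); whirlpool (finishes hour 8, plus 1-hour gap → hour 9). That puts its earliest start at hour 20; it finishes at 20 + 3 = hour 23.
All tasks are finished once the last one completes. Finish times: Mashing at 4, Lautering at 2, The boil at 7, Whirlpool at 8, Primary fermentation at 15, Conditioning at 20, Packaging at 23. The latest is hour 23.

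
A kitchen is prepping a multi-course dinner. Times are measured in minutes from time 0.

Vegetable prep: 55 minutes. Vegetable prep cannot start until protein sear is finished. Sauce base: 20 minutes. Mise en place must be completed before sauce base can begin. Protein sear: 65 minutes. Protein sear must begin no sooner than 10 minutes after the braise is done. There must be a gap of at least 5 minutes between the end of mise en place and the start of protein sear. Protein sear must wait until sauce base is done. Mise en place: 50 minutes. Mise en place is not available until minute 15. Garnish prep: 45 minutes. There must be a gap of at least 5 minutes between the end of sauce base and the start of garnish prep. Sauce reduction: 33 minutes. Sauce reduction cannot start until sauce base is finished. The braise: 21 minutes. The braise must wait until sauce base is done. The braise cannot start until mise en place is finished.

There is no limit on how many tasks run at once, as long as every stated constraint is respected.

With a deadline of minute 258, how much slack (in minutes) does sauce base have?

After its own release at minute 15, mise en place can start at minute 15 and finishes at minute 65.
Sauce base waits on mise en place (finishes minute 65), so it starts at minute 65 and finishes at 65 + 20 = minute 85.

Working backward from the deadline:
To finish by minute 258, vegetable prep (duration 55) must start no later than minute 203.
Since vegetable prep (must start by minute 203) depends on it, protein sear must finish by minute 203. Backing off its 65-minute duration gives a latest start of minute 138.
The braise has to be done before protein sear (must start by minute 138, minus 10-minute gap → minute 128). That means finishing by minute 128, i.e. starting by 128 − 21 = minute 107.
Sauce reduction has no dependents, so it just needs to finish by minute 258. Starting by 258 − 33 = minute 225 achieves that.
Garnish prep has no dependents, so it just needs to finish by minute 258. Starting by 258 − 45 = minute 213 achieves that.
For sauce base: the braise (must start by minute 107); protein sear (must start by minute 138); sauce reduction (must start by minute 225); garnish prep (must start by minute 213, minus 5-minute gap → minute 208). The most restrictive is minute 107; with a 20-minute duration, sauce base must start by minute 87.
So sauce base can start as early as minute 65 and as late as minute 87, giving 87 − 65 = 22 minutes of slack.

22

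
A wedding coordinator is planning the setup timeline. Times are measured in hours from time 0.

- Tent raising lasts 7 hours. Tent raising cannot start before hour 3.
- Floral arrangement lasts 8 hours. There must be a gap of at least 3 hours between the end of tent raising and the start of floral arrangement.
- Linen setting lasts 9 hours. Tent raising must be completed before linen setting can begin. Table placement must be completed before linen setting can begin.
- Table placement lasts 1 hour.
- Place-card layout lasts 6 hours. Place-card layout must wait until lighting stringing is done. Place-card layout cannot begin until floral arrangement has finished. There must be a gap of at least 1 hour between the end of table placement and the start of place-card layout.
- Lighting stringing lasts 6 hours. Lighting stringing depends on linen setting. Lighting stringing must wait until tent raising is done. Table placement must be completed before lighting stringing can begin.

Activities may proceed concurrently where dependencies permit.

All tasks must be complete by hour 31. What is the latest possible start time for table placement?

9

Place-card layout has no dependents, so it just needs to finish by hour 31. Starting by 31 − 6 = hour 25 achieves that.
Lighting stringing feeds into place-card layout (must start by hour 25); so lighting stringing must finish by hour 25 and therefore start by hour 19.
Linen setting has to be done before lighting stringing (must start by hour 19). That means finishing by hour 19, i.e. starting by 19 − 9 = hour 10.
Table placement has several dependents: linen setting (must start by hour 10); lighting stringing (must start by hour 19); place-card layout (must start by hour 25, minus 1-hour gap → hour 24). The earliest of those limits is hour 10, so table placement must start by 10 − 1 = hour 9.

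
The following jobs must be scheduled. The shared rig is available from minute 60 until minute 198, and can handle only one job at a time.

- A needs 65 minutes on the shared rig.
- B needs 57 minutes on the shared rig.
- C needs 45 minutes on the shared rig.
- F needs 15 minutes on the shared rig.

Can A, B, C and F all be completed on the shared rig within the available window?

The shared rig window is 198 − 60 = 138 minutes.
Running back to back, the jobs need 65 + 57 + 45 + 15 = 182 minutes on the shared rig.
Since 182 > 138, they cannot all fit.

No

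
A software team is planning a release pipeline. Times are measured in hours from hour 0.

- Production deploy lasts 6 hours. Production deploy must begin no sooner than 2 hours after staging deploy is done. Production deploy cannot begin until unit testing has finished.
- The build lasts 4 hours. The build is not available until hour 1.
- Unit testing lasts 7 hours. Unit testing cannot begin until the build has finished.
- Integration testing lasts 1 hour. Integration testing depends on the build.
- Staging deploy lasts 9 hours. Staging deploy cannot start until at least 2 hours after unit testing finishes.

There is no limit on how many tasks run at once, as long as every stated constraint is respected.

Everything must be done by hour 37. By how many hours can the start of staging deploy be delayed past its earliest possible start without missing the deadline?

6

The build waits on its own release at hour 1, so it starts at hour 1 and finishes at 1 + 4 = hour 5.
After the build (finishes hour 5), unit testing can start at hour 5 and finishes at hour 12.
Staging deploy cannot begin until unit testing (finishes hour 12, plus 2-hour gap → hour 14). It runs from hour 14 to 14 + 9 = hour 23.

Working backward from the deadline:
Nothing follows production deploy; the deadline of hour 37 is its only limit. It must start by 37 − 6 = hour 31.
Staging deploy feeds into production deploy (must start by hour 31, minus 2-hour gap → hour 29); so staging deploy must finish by hour 29 and therefore start by hour 20.
So staging deploy can start as early as hour 14 and as late as hour 20, giving 20 − 14 = 6 hours of slack.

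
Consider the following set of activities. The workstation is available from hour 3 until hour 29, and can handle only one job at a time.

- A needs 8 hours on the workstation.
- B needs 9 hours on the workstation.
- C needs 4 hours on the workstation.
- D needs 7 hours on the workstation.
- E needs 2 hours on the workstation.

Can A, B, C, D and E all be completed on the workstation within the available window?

No

The workstation window is 29 − 3 = 26 hours.
Running back to back, the jobs need 8 + 9 + 4 + 7 + 2 = 30 hours on the workstation.
Since 30 > 26, they cannot all fit.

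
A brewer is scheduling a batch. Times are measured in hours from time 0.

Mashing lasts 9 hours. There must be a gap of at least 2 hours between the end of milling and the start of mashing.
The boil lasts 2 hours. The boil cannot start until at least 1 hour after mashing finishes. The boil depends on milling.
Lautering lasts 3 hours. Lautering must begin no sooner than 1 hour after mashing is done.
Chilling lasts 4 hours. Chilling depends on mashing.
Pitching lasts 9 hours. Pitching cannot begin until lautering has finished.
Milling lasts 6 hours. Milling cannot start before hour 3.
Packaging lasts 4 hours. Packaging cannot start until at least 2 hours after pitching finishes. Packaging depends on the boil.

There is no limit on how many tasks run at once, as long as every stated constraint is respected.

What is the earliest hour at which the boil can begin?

21

After its own release at hour 3, milling can start at hour 3 and finishes at hour 9.
Mashing waits on milling (finishes hour 9, plus 2-hour gap → hour 11), so it starts at hour 11 and finishes at 11 + 9 = hour 20.
The boil waits on mashing (finishes hour 20, plus 1-hour gap → hour 21); milling (finishes hour 9). The latest of these is hour 21, which is the earliest the boil can start.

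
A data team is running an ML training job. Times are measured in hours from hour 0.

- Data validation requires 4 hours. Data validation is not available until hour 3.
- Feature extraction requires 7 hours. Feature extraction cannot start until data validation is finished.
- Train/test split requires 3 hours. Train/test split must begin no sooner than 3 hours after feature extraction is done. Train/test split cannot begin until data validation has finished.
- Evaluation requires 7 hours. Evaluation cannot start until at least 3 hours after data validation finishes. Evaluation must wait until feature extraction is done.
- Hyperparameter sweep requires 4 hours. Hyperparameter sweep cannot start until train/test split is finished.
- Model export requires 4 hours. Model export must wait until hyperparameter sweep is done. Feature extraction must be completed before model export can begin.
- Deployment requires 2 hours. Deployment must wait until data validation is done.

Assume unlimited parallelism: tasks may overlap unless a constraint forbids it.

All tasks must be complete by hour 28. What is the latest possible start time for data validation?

Nothing follows model export; the deadline of hour 28 is its only limit. It must start by 28 − 4 = hour 24.
Since model export (must start by hour 24) depends on it, hyperparameter sweep must finish by hour 24. Backing off its 4-hour duration gives a latest start of hour 20.
Since hyperparameter sweep (must start by hour 20) depends on it, train/test split must finish by hour 20. Backing off its 3-hour duration gives a latest start of hour 17.
Nothing follows evaluation; the deadline of hour 28 is its only limit. It must start by 28 − 7 = hour 21.
For feature extraction: train/test split (must start by hour 17, minus 3-hour gap → hour 14); evaluation (must start by hour 21); model export (must start by hour 24). The most restrictive is hour 14; with a 7-hour duration, feature extraction must start by hour 7.
Deployment must finish by hour 28; it takes 2 hours, so it must start by 28 − 2 = hour 26.
For data validation: feature extraction (must start by hour 7); train/test split (must start by hour 17); evaluation (must start by hour 21, minus 3-hour gap → hour 18); deployment (must start by hour 26). The most restrictive is hour 7; with a 4-hour duration, data validation must start by hour 3.

3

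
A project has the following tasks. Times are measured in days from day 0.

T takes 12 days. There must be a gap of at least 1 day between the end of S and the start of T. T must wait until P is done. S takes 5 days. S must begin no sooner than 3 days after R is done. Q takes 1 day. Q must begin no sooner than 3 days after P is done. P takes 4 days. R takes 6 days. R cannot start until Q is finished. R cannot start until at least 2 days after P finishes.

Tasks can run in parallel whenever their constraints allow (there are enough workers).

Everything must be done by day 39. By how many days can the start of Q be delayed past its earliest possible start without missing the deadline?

4

P has no prerequisites, so it starts at day 0 and finishes at day 4.
Q waits on P (finishes day 4, plus 3-day gap → day 7), so it starts at day 7 and finishes at 7 + 1 = day 8.

Working backward from the deadline:
Nothing follows T; the deadline of day 39 is its only limit. It must start by 39 − 12 = day 27.
S must finish before T (must start by day 27, minus 1-day gap → day 26). With a 5-day duration, S must start by 26 − 5 = day 21.
Since S (must start by day 21, minus 3-day gap → day 18) depends on it, R must finish by day 18. Backing off its 6-day duration gives a latest start of day 12.
Q feeds into R (must start by day 12); so Q must finish by day 12 and therefore start by day 11.
So Q can start as early as day 7 and as late as day 11, giving 11 − 7 = 4 days of slack.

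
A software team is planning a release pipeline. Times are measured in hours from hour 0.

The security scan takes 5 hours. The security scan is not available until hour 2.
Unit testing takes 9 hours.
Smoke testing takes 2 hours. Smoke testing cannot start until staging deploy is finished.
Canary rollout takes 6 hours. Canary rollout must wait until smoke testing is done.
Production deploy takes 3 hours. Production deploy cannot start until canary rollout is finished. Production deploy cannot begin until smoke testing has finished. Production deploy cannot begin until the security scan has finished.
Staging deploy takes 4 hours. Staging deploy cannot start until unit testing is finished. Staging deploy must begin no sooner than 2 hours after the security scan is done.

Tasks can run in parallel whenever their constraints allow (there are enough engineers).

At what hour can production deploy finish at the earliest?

The security scan cannot begin until its own release at hour 2. It runs from hour 2 to 2 + 5 = hour 7.
Nothing blocks unit testing, so it runs from hour 0 to hour 9.
Staging deploy needs all of unit testing (finishes hour 9); the security scan (finishes hour 7, plus 2-hour gap → hour 9). That puts its earliest start at hour 9; it finishes at 9 + 4 = hour 13.
Smoke testing waits on staging deploy (finishes hour 13), so it starts at hour 13 and finishes at 13 + 2 = hour 15.
Canary rollout waits on smoke testing (finishes hour 15), so it starts at hour 15 and finishes at 15 + 6 = hour 21.
For production deploy: canary rollout (finishes hour 21); smoke testing (finishes hour 15); the security scan (finishes hour 7). Taking the maximum gives a start of hour 21, and it finishes at 21 + 3 = hour 24.

24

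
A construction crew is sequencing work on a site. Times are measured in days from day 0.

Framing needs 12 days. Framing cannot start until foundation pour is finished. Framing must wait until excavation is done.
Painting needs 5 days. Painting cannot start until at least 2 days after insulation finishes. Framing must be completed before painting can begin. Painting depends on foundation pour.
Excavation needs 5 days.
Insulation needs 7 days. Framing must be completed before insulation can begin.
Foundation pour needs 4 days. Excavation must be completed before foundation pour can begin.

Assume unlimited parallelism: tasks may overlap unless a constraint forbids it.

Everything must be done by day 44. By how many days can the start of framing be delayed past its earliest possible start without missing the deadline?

Excavation can start immediately at day 0; it finishes at day 5.
Foundation pour cannot begin until excavation (finishes day 5). It runs from day 5 to 5 + 4 = day 9.
Framing has to wait for foundation pour (finishes day 9); excavation (finishes day 5). The latest of these is day 9, so framing runs day 9 to 9 + 12 = day 21.

Working backward from the deadline:
To finish by day 44, painting (duration 5) must start no later than day 39.
Insulation feeds into painting (must start by day 39, minus 2-day gap → day 37); so insulation must finish by day 37 and therefore start by day 30.
For framing: insulation (must start by day 30); painting (must start by day 39). The most restrictive is day 30; with a 12-day duration, framing must start by day 18.
So framing can start as early as day 9 and as late as day 18, giving 18 − 9 = 9 days of slack.

9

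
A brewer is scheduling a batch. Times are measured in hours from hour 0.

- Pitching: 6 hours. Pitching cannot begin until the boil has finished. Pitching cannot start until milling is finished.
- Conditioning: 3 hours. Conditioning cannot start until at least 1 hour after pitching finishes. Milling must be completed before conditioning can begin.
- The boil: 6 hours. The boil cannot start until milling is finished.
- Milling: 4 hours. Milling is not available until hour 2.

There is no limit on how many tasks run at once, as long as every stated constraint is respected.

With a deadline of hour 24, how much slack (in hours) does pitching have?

Milling waits on its own release at hour 2, so it starts at hour 2 and finishes at 2 + 4 = hour 6.
The boil cannot begin until milling (finishes hour 6). It runs from hour 6 to 6 + 6 = hour 12.
Pitching has to wait for the boil (finishes hour 12); milling (finishes hour 6). The latest of these is hour 12, so pitching runs hour 12 to 12 + 6 = hour 18.

Working backward from the deadline:
Nothing follows conditioning; the deadline of hour 24 is its only limit. It must start by 24 − 3 = hour 21.
Pitching feeds into conditioning (must start by hour 21, minus 1-hour gap → hour 20); so pitching must finish by hour 20 and therefore start by hour 14.
So pitching can start as early as hour 12 and as late as hour 14, giving 14 − 12 = 2 hours of slack.

2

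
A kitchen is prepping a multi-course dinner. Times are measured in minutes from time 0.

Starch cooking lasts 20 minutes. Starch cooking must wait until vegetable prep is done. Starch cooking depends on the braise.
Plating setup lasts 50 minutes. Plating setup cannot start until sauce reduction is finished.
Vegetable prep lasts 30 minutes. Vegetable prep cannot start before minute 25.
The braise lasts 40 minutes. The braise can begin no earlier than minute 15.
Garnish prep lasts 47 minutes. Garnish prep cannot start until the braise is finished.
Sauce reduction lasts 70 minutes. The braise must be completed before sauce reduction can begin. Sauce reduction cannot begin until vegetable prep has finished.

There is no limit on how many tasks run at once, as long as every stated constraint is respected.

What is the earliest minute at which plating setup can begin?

125

Vegetable prep waits on its own release at minute 25, so it starts at minute 25 and finishes at 25 + 30 = minute 55.
The braise cannot begin until its own release at minute 15. It runs from minute 15 to 15 + 40 = minute 55.
For sauce reduction: the braise (finishes minute 55); vegetable prep (finishes minute 55). Taking the maximum gives a start of minute 55, and it finishes at 55 + 70 = minute 125.
Plating setup waits on sauce reduction (finishes minute 125), so the earliest it can start is minute 125.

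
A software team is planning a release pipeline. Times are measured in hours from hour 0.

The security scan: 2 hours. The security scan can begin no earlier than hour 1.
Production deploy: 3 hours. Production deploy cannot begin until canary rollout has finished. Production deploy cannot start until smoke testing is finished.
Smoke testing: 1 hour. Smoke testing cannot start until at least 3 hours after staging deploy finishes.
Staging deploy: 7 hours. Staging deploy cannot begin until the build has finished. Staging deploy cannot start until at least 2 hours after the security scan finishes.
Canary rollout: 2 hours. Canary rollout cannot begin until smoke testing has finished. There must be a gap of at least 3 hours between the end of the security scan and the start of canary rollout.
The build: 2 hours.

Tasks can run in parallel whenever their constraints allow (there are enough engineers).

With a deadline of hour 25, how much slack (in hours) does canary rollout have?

4

After its own release at hour 1, the security scan can start at hour 1 and finishes at hour 3.
The build can start immediately at hour 0; it finishes at hour 2.
Staging deploy has to wait for the build (finishes hour 2); the security scan (finishes hour 3, plus 2-hour gap → hour 5). The latest of these is hour 5, so staging deploy runs hour 5 to 5 + 7 = hour 12.
Smoke testing cannot begin until staging deploy (finishes hour 12, plus 3-hour gap → hour 15). It runs from hour 15 to 15 + 1 = hour 16.
Canary rollout needs all of smoke testing (finishes hour 16); the security scan (finishes hour 3, plus 3-hour gap → hour 6). That puts its earliest start at hour 16; it finishes at 16 + 2 = hour 18.

Working backward from the deadline:
Nothing follows production deploy; the deadline of hour 25 is its only limit. It must start by 25 − 3 = hour 22.
Since production deploy (must start by hour 22) depends on it, canary rollout must finish by hour 22. Backing off its 2-hour duration gives a latest start of hour 20.
So canary rollout can start as early as hour 16 and as late as hour 20, giving 20 − 16 = 4 hours of slack.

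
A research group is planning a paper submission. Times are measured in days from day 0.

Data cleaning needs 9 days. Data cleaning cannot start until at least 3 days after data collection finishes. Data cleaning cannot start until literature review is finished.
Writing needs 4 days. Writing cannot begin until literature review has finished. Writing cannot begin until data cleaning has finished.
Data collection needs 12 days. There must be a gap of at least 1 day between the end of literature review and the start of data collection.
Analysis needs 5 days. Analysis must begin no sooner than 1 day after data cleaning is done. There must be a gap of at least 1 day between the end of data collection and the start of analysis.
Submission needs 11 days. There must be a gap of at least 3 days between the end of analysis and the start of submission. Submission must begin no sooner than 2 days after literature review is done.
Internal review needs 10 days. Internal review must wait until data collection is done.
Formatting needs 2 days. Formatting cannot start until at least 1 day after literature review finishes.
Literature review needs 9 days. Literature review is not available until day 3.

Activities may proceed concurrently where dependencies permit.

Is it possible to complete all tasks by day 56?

After its own release at day 3, literature review can start at day 3 and finishes at day 12.
Formatting cannot begin until literature review (finishes day 12, plus 1-day gap → day 13). It runs from day 13 to 13 + 2 = day 15.
After literature review (finishes day 12, plus 1-day gap → day 13), data collection can start at day 13 and finishes at day 25.
Internal review waits on data collection (finishes day 25), so it starts at day 25 and finishes at 25 + 10 = day 35.
Data cleaning has to wait for data collection (finishes day 25, plus 3-day gap → day 28); literature review (finishes day 12). The latest of these is day 28, so data cleaning runs day 28 to 28 + 9 = day 37.
Writing has to wait for literature review (finishes day 12); data cleaning (finishes day 37). The latest of these is day 37, so writing runs day 37 to 37 + 4 = day 41.
For analysis: data cleaning (finishes day 37, plus 1-day gap → day 38); data collection (finishes day 25, plus 1-day gap → day 26). Taking the maximum gives a start of day 38, and it finishes at 38 + 5 = day 43.
Submission has to wait for analysis (finishes day 43, plus 3-day gap → day 46); literature review (finishes day 12, plus 2-day gap → day 14). The latest of these is day 46, so submission runs day 46 to 46 + 11 = day 57.
The earliest everything can be done is day 57, which is after the deadline of 56, so it is not possible.

No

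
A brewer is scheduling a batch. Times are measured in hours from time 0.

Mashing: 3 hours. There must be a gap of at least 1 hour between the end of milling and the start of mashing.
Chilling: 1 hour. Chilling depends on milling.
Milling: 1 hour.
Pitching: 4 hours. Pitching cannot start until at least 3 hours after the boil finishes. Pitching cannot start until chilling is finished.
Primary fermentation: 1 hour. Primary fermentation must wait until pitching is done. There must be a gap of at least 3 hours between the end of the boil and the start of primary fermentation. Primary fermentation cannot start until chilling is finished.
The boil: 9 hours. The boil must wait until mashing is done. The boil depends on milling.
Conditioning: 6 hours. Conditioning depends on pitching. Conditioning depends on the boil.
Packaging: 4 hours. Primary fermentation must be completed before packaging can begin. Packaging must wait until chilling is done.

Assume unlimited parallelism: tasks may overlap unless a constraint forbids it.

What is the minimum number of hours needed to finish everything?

27

Milling has no prerequisites, so it starts at hour 0 and finishes at hour 1.
Chilling waits on milling (finishes hour 1), so it starts at hour 1 and finishes at 1 + 1 = hour 2.
Mashing cannot begin until milling (finishes hour 1, plus 1-hour gap → hour 2). It runs from hour 2 to 2 + 3 = hour 5.
For the boil: mashing (finishes hour 5); milling (finishes hour 1). Taking the maximum gives a start of hour 5, and it finishes at 5 + 9 = hour 14.
Pitching has to wait for the boil (finishes hour 14, plus 3-hour gap → hour 17); chilling (finishes hour 2). The latest of these is hour 17, so pitching runs hour 17 to 17 + 4 = hour 21.
Conditioning cannot start until pitching (finishes hour 21); the boil (finishes hour 14). The controlling bound is hour 21, so conditioning finishes at 21 + 6 = hour 27.
Primary fermentation cannot start until pitching (finishes hour 21); the boil (finishes hour 14, plus 3-hour gap → hour 17); chilling (finishes hour 2). The controlling bound is hour 21, so primary fermentation finishes at 21 + 1 = hour 22.
Packaging cannot start until primary fermentation (finishes hour 22); chilling (finishes hour 2). The controlling bound is hour 22, so packaging finishes at 22 + 4 = hour 26.
All tasks are finished once the last one completes. Finish times: Milling at 1, Mashing at 5, The boil at 14, Chilling at 2, Pitching at 21, Primary fermentation at 22, Conditioning at 27, Packaging at 26. The latest is hour 27.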